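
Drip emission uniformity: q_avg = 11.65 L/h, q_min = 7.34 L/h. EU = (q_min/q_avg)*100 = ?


EU = (q_min/q_avg)*100 = (7.34/11.65)*100 = 63.0043%

63.0043 %


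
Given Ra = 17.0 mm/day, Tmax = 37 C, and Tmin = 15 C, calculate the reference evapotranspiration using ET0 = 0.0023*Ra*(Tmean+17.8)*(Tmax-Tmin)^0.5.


Tmean = (Tmax + Tmin)/2 = (37 + 15)/2 = 26.0
ET0 = 0.0023 * 17.0 * (26.0 + 17.8) * sqrt(37 - 15)
ET0 = 0.0023 * 17.0 * 43.8 * 4.690416

8.0327 mm/day


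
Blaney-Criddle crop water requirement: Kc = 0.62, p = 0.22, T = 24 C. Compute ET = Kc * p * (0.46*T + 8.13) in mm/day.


ET = Kc * p * (0.46*T + 8.13)
ET = 0.62 * 0.22 * (0.46*24 + 8.13)
ET = 0.62 * 0.22 * 19.1700

2.6148 mm/day


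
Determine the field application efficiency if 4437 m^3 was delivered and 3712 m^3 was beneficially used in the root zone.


Ea = V_root / V_field * 100 = 3712 / 4437 * 100 = 83.6601%

83.6601 %


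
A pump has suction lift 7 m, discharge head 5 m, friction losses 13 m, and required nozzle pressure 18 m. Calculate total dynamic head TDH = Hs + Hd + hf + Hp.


TDH = Hs + Hd + hf + Hp = 7 + 5 + 13 + 18 = 43

43 m


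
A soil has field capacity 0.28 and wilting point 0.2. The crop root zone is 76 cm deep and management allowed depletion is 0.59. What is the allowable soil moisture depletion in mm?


SMD = (FC - PWP) * d * MAD * 10
SMD = (0.28 - 0.2) * 76 * 0.59 * 10
SMD = 0.0800 * 76 * 0.59 * 10

35.8720 mm


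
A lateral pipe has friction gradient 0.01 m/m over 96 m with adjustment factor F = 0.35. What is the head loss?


hf = J * L * F = 0.01 * 96 * 0.35 = 0.3360 m

0.3360 m


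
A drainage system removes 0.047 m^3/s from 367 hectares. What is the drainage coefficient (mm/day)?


DC = Q * 86400 / (A * 10000) * 1000
DC = 0.047 * 86400 / (367 * 10000) * 1000
DC = 4060800.0000 / 3670000

1.1065 mm/day


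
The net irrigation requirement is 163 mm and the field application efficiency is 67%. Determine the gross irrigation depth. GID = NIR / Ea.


Ea = 67% = 0.67
GID = NIR / Ea = 163 / 0.67 = 243.2836 mm

243.2836 mm


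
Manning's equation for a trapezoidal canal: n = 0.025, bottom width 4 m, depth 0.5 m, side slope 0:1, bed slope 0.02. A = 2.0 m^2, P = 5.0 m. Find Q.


R = A/P = 2.0/5.0 = 0.400000
Q = (1/0.025) * 2.0 * 0.400000^(2/3) * 0.02^0.5

6.1420 m^3/s


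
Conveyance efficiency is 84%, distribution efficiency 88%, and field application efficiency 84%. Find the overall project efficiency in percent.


Ec = 0.84, Eb = 0.88, Ea = 0.84
E = 0.84 * 0.88 * 0.84 * 100 = 62.0928%

62.0928 %


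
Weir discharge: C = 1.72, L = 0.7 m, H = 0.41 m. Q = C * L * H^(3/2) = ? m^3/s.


Q = C * L * H^(3/2) = 1.72 * 0.7 * 0.41^1.5 = 1.72 * 0.7 * 0.262528

0.3161 m^3/s


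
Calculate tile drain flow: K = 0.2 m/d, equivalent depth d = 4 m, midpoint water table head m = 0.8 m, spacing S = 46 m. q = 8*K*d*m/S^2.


q = 8*K*d*m/S^2
q = 8*0.2*4*0.8/46^2
q = 5.1200 / 2116

0.0024 m/d


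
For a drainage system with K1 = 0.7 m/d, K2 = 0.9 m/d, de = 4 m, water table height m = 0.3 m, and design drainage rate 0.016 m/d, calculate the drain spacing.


S^2 = 8*K2*de*m/q + 4*K1*m^2/q
S^2 = 8*0.9*4*0.3/0.016 + 4*0.7*0.3^2/0.016
S = sqrt(555.7500)

23.5744 m


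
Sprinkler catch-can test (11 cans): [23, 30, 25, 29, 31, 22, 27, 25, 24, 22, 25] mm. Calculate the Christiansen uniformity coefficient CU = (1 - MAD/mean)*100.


mean = 25.727273 mm
MAD = 2.561983 mm
CU = (1 - 2.561983/25.727273)*100

90.0418 %


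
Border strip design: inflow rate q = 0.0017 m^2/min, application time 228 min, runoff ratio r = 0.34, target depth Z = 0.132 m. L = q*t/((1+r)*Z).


L = q*t/((1+r)*Z)
L = 0.0017*228/((1+0.34)*0.132)
L = 0.3876/0.17688

2.1913 m


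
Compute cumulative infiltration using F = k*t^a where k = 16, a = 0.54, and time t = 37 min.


F = k * t^a = 16 * 37^0.54
F = 16 * 7.027954

112.4473 mm


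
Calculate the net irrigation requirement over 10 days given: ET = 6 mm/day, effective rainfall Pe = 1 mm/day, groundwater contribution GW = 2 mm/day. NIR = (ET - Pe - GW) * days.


Daily deficit = ET - Pe - GW = 6 - 1 - 2 = 3 mm/day
NIR = 3 * 10 = 30 mm

30.0000 mm


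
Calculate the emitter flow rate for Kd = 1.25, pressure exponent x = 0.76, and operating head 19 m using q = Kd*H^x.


q = Kd * H^x = 1.25 * 19^0.76 = 1.25 * 9.372441

11.7156 L/h


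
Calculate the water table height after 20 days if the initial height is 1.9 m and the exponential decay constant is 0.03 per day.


m = m0 * exp(-k*t)
m = 1.9 * exp(-0.03 * 20)
m = 1.9 * exp(-0.6000)

1.0427 m


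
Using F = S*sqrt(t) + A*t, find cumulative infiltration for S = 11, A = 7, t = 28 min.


F = S*sqrt(t) + A*t
F = 11*sqrt(28) + 7*28
F = 11*5.291503 + 196

254.2065 mm


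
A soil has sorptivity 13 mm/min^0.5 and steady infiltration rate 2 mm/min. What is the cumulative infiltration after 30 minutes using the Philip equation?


F = S*sqrt(t) + A*t
F = 13*sqrt(30) + 2*30
F = 13*5.477226 + 60

131.2039 mm


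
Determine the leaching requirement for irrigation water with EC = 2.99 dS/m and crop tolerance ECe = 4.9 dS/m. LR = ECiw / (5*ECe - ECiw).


LR = ECiw / (5*ECe - ECiw)
LR = 2.99 / (5*4.9 - 2.99)
LR = 2.99 / 21.5100

0.1390


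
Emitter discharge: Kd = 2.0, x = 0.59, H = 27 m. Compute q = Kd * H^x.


q = Kd * H^x = 2.0 * 27^0.59 = 2.0 * 6.990442

13.9809 L/h


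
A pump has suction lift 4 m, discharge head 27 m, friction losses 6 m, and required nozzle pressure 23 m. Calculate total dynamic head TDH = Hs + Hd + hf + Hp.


TDH = Hs + Hd + hf + Hp = 4 + 27 + 6 + 23 = 60

60 m


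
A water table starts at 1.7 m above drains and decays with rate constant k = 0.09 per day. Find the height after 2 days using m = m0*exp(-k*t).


m = m0 * exp(-k*t)
m = 1.7 * exp(-0.09 * 2)
m = 1.7 * exp(-0.1800)

1.4200 m


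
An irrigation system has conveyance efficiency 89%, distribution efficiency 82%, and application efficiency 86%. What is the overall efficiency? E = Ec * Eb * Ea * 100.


Ec = 0.89, Eb = 0.82, Ea = 0.86
E = 0.89 * 0.82 * 0.86 * 100 = 62.7628%

62.7628 %


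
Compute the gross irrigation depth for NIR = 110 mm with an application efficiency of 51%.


Ea = 51% = 0.51
GID = NIR / Ea = 110 / 0.51 = 215.6863 mm

215.6863 mm


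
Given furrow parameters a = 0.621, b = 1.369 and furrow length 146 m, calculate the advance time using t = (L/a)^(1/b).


t = (L/a)^(1/b)
t = (146/0.621)^(1/1.369)
t = 235.104670^(1/1.369)

53.9650 min


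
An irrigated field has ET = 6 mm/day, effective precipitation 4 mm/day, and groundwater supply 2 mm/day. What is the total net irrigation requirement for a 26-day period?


Daily deficit = ET - Pe - GW = 6 - 4 - 2 = 0 mm/day
NIR = 0 * 26 = 0 mm

0 mm


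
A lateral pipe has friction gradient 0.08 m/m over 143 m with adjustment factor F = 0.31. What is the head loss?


hf = J * L * F = 0.08 * 143 * 0.31 = 3.5464 m

3.5464 m


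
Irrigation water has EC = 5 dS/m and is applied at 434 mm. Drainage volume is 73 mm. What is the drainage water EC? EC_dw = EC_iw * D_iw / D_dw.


EC_dw = EC_iw * D_iw / D_dw
EC_dw = 5 * 434 / 73
EC_dw = 2170 / 73

29.7260 dS/m


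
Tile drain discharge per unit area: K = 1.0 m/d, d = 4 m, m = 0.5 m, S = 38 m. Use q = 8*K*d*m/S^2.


q = 8*K*d*m/S^2
q = 8*1.0*4*0.5/38^2
q = 16.0000 / 1444

0.0111 m/d


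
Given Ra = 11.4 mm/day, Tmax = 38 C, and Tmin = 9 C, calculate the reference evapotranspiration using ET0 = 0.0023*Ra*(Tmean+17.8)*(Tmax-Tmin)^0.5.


Tmean = (Tmax + Tmin)/2 = (38 + 9)/2 = 23.5
ET0 = 0.0023 * 11.4 * (23.5 + 17.8) * sqrt(38 - 9)
ET0 = 0.0023 * 11.4 * 41.3 * 5.385165

5.8315 mm/day


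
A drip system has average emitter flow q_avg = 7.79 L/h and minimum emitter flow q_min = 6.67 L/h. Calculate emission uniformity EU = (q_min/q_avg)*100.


EU = (q_min/q_avg)*100 = (6.67/7.79)*100 = 85.6226%

85.6226 %


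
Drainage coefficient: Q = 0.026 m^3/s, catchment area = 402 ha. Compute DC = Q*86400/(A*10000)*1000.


DC = Q * 86400 / (A * 10000) * 1000
DC = 0.026 * 86400 / (402 * 10000) * 1000
DC = 2246400.0000 / 4020000

0.5588 mm/day


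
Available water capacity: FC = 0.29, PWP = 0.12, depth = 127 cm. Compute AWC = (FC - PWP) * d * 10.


AWC = (FC - PWP) * d * 10
AWC = (0.29 - 0.12) * 127 * 10
AWC = 0.1700 * 127 * 10

215.9000 mm


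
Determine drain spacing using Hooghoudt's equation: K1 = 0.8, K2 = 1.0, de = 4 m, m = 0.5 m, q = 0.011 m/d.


S^2 = 8*K2*de*m/q + 4*K1*m^2/q
S^2 = 8*1.0*4*0.5/0.011 + 4*0.8*0.5^2/0.011
S = sqrt(1527.2727)

39.0803 m


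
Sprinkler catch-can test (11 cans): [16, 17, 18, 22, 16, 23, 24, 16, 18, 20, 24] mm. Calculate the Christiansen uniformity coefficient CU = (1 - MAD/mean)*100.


mean = 19.454545 mm
MAD = 2.859504 mm
CU = (1 - 2.859504/19.454545)*100

85.3016 %


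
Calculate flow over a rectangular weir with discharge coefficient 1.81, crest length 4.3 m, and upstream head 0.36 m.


Q = C * L * H^(3/2) = 1.81 * 4.3 * 0.36^1.5 = 1.81 * 4.3 * 0.216000

1.6811 m^3/s


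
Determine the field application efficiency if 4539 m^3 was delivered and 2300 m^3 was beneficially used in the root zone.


Ea = V_root / V_field * 100 = 2300 / 4539 * 100 = 50.6720%

50.6720 %


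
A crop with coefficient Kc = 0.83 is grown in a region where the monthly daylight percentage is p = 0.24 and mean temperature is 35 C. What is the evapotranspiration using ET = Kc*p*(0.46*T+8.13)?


ET = Kc * p * (0.46*T + 8.13)
ET = 0.83 * 0.24 * (0.46*35 + 8.13)
ET = 0.83 * 0.24 * 24.2300

4.8266 mm/day


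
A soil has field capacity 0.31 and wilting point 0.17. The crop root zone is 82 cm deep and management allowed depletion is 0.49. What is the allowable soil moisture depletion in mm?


SMD = (FC - PWP) * d * MAD * 10
SMD = (0.31 - 0.17) * 82 * 0.49 * 10
SMD = 0.1400 * 82 * 0.49 * 10

56.2520 mm


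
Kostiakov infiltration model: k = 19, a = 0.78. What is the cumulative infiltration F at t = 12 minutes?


F = k * t^a = 19 * 12^0.78
F = 19 * 6.946425

131.9821 mm


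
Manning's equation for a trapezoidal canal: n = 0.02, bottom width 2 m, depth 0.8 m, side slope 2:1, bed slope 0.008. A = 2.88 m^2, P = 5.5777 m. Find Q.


R = A/P = 2.88/5.5777 = 0.516342
Q = (1/0.02) * 2.88 * 0.516342^(2/3) * 0.008^0.5

8.2896 m^3/s


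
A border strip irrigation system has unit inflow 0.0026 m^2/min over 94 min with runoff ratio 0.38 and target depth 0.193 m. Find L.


L = q*t/((1+r)*Z)
L = 0.0026*94/((1+0.38)*0.193)
L = 0.2444/0.26634

0.9176 m


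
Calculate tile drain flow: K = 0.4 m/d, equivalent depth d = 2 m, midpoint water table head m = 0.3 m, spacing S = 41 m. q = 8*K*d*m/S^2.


q = 8*K*d*m/S^2
q = 8*0.4*2*0.3/41^2
q = 1.9200 / 1681

0.0011 m/d


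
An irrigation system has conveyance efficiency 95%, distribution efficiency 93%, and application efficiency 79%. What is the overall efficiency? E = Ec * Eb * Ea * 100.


Ec = 0.95, Eb = 0.93, Ea = 0.79
E = 0.95 * 0.93 * 0.79 * 100 = 69.7965%

69.7965 %


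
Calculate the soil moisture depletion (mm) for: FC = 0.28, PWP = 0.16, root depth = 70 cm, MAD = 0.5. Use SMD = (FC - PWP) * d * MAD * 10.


SMD = (FC - PWP) * d * MAD * 10
SMD = (0.28 - 0.16) * 70 * 0.5 * 10
SMD = 0.1200 * 70 * 0.5 * 10

42.0000 mm


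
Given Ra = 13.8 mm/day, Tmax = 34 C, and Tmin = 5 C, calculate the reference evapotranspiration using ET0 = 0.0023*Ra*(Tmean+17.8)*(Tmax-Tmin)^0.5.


Tmean = (Tmax + Tmin)/2 = (34 + 5)/2 = 19.5
ET0 = 0.0023 * 13.8 * (19.5 + 17.8) * sqrt(34 - 5)
ET0 = 0.0023 * 13.8 * 37.3 * 5.385165

6.3755 mm/day


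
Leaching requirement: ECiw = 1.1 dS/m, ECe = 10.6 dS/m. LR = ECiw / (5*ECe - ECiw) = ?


LR = ECiw / (5*ECe - ECiw)
LR = 1.1 / (5*10.6 - 1.1)
LR = 1.1 / 51.9000

0.0212


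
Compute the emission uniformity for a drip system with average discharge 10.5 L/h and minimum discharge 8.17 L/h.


EU = (q_min/q_avg)*100 = (8.17/10.5)*100 = 77.8095%

77.8095 %


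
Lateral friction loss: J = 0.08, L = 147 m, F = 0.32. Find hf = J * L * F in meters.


hf = J * L * F = 0.08 * 147 * 0.32 = 3.7632 m

3.7632 m


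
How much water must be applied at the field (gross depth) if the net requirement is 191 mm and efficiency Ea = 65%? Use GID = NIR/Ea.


Ea = 65% = 0.65
GID = NIR / Ea = 191 / 0.65 = 293.8462 mm

293.8462 mm


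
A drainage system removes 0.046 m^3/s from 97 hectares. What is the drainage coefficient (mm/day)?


DC = Q * 86400 / (A * 10000) * 1000
DC = 0.046 * 86400 / (97 * 10000) * 1000
DC = 3974400.0000 / 970000

4.0973 mm/day


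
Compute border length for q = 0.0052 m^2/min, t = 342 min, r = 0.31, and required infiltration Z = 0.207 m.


L = q*t/((1+r)*Z)
L = 0.0052*342/((1+0.31)*0.207)
L = 1.7784/0.27117

6.5582 m


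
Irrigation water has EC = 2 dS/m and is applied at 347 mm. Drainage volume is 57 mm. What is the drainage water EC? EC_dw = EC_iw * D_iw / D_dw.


EC_dw = EC_iw * D_iw / D_dw
EC_dw = 2 * 347 / 57
EC_dw = 694 / 57

12.1754 dS/m


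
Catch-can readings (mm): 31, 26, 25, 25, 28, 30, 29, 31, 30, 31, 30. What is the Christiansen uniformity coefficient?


mean = 28.727273 mm
MAD = 1.983471 mm
CU = (1 - 1.983471/28.727273)*100

93.0955 %


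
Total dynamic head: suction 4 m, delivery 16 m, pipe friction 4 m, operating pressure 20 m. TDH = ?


TDH = Hs + Hd + hf + Hp = 4 + 16 + 4 + 20 = 44

44 m


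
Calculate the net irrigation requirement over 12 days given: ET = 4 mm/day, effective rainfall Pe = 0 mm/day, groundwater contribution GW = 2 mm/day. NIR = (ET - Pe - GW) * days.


Daily deficit = ET - Pe - GW = 4 - 0 - 2 = 2 mm/day
NIR = 2 * 12 = 24 mm

24.0000 mm


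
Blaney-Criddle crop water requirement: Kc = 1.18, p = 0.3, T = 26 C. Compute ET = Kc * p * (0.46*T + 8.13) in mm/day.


ET = Kc * p * (0.46*T + 8.13)
ET = 1.18 * 0.3 * (0.46*26 + 8.13)
ET = 1.18 * 0.3 * 20.0900

7.1119 mm/day


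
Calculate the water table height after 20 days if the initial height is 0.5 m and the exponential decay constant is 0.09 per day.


m = m0 * exp(-k*t)
m = 0.5 * exp(-0.09 * 20)
m = 0.5 * exp(-1.8000)

0.0826 m


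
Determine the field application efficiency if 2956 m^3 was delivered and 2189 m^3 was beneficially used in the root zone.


Ea = V_root / V_field * 100 = 2189 / 2956 * 100 = 74.0528%

74.0528 %


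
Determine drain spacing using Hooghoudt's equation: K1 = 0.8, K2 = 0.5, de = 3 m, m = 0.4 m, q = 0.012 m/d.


S^2 = 8*K2*de*m/q + 4*K1*m^2/q
S^2 = 8*0.5*3*0.4/0.012 + 4*0.8*0.4^2/0.012
S = sqrt(442.6667)

21.0396 m


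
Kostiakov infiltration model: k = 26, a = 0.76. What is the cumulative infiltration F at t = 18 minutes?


F = k * t^a = 26 * 18^0.76
F = 26 * 8.995123

233.8732 mm


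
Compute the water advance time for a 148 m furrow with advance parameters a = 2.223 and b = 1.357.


t = (L/a)^(1/b)
t = (148/2.223)^(1/1.357)
t = 66.576698^(1/1.357)

22.0619 min


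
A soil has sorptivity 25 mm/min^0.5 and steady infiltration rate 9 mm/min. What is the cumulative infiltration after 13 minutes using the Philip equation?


F = S*sqrt(t) + A*t
F = 25*sqrt(13) + 9*13
F = 25*3.605551 + 117

207.1388 mm


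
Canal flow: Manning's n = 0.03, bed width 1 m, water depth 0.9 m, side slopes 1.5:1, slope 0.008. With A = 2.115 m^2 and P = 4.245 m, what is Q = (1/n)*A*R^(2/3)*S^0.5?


R = A/P = 2.115/4.245 = 0.498233
Q = (1/0.03) * 2.115 * 0.498233^(2/3) * 0.008^0.5

3.9630 m^3/s


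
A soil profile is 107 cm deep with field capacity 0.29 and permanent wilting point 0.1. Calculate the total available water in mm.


AWC = (FC - PWP) * d * 10
AWC = (0.29 - 0.1) * 107 * 10
AWC = 0.1900 * 107 * 10

203.3000 mm


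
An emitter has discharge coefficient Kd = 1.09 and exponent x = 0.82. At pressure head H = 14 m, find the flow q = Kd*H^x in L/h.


q = Kd * H^x = 1.09 * 14^0.82 = 1.09 * 8.706127

9.4897 L/h


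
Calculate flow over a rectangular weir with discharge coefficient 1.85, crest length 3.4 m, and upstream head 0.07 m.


Q = C * L * H^(3/2) = 1.85 * 3.4 * 0.07^1.5 = 1.85 * 3.4 * 0.018520

0.1165 m^3/s


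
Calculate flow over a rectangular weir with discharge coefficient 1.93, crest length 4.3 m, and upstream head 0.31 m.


Q = C * L * H^(3/2) = 1.93 * 4.3 * 0.31^1.5 = 1.93 * 4.3 * 0.172601

1.4324 m^3/s


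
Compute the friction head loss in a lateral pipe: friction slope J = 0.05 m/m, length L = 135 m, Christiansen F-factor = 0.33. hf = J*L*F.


hf = J * L * F = 0.05 * 135 * 0.33 = 2.2275 m

2.2275 m


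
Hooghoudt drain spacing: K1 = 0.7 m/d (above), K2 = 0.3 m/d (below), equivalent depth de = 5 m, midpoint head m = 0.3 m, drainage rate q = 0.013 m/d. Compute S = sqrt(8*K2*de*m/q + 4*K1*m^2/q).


S^2 = 8*K2*de*m/q + 4*K1*m^2/q
S^2 = 8*0.3*5*0.3/0.013 + 4*0.7*0.3^2/0.013
S = sqrt(296.3077)

17.2136 m


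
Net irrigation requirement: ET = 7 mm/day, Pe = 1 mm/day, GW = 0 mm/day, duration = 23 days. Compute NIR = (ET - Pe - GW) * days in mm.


Daily deficit = ET - Pe - GW = 7 - 1 - 0 = 6 mm/day
NIR = 6 * 23 = 138 mm

138.0000 mm


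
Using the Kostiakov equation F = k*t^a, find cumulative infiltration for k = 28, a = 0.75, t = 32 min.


F = k * t^a = 28 * 32^0.75
F = 28 * 13.454343

376.7216 mm


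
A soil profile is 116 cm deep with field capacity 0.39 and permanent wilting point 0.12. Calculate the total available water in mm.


AWC = (FC - PWP) * d * 10
AWC = (0.39 - 0.12) * 116 * 10
AWC = 0.2700 * 116 * 10

313.2000 mm


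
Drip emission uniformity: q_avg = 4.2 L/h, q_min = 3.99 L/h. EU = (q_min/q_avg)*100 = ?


EU = (q_min/q_avg)*100 = (3.99/4.2)*100 = 95.0000%

95.0000 %


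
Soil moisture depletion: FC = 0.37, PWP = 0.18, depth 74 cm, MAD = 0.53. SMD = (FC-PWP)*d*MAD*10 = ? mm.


SMD = (FC - PWP) * d * MAD * 10
SMD = (0.37 - 0.18) * 74 * 0.53 * 10
SMD = 0.1900 * 74 * 0.53 * 10

74.5180 mm


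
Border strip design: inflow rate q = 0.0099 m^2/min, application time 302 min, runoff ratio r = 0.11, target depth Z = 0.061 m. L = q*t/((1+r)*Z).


L = q*t/((1+r)*Z)
L = 0.0099*302/((1+0.11)*0.061)
L = 2.9898/0.06771

44.1560 m


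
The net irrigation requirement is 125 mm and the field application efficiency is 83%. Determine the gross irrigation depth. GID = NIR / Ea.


Ea = 83% = 0.83
GID = NIR / Ea = 125 / 0.83 = 150.6024 mm

150.6024 mm


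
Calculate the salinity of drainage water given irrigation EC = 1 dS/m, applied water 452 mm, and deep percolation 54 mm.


EC_dw = EC_iw * D_iw / D_dw
EC_dw = 1 * 452 / 54
EC_dw = 452 / 54

8.3704 dS/m


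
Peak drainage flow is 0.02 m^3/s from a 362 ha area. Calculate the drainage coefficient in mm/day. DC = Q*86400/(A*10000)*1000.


DC = Q * 86400 / (A * 10000) * 1000
DC = 0.02 * 86400 / (362 * 10000) * 1000
DC = 1728000.0000 / 3620000

0.4773 mm/day


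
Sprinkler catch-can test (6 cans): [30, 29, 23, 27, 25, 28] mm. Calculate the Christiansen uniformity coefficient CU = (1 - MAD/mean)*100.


mean = 27.000000 mm
MAD = 2.000000 mm
CU = (1 - 2.000000/27.000000)*100

92.5926 %


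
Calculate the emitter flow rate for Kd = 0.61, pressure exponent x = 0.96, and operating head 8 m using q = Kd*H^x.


q = Kd * H^x = 0.61 * 8^0.96 = 0.61 * 7.361501

4.4905 L/h


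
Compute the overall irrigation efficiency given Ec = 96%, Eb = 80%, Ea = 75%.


Ec = 0.96, Eb = 0.8, Ea = 0.75
E = 0.96 * 0.8 * 0.75 * 100 = 57.6000%

57.6000 %


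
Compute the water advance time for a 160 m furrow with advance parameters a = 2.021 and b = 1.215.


t = (L/a)^(1/b)
t = (160/2.021)^(1/1.215)
t = 79.168728^(1/1.215)

36.5255 min


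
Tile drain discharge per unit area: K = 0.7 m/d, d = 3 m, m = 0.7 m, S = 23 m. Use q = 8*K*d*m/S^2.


q = 8*K*d*m/S^2
q = 8*0.7*3*0.7/23^2
q = 11.7600 / 529

0.0222 m/d


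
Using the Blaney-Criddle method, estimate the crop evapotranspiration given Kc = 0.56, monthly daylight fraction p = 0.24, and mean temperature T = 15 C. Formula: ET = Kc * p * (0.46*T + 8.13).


ET = Kc * p * (0.46*T + 8.13)
ET = 0.56 * 0.24 * (0.46*15 + 8.13)
ET = 0.56 * 0.24 * 15.0300

2.0200 mm/day


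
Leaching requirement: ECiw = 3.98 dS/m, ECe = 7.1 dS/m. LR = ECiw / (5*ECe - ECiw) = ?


LR = ECiw / (5*ECe - ECiw)
LR = 3.98 / (5*7.1 - 3.98)
LR = 3.98 / 31.5200

0.1263


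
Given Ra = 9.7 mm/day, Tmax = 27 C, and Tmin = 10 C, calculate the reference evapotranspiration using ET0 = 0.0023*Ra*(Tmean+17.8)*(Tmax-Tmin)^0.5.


Tmean = (Tmax + Tmin)/2 = (27 + 10)/2 = 18.5
ET0 = 0.0023 * 9.7 * (18.5 + 17.8) * sqrt(27 - 10)
ET0 = 0.0023 * 9.7 * 36.3 * 4.123106

3.3391 mm/day


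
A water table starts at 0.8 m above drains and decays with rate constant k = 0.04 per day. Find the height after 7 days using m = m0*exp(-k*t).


m = m0 * exp(-k*t)
m = 0.8 * exp(-0.04 * 7)
m = 0.8 * exp(-0.2800)

0.6046 m


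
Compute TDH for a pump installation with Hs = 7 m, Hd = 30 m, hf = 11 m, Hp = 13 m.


TDH = Hs + Hd + hf + Hp = 7 + 30 + 11 + 13 = 61

61 m


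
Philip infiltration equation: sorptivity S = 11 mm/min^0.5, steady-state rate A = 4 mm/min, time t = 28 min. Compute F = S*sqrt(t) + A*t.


F = S*sqrt(t) + A*t
F = 11*sqrt(28) + 4*28
F = 11*5.291503 + 112

170.2065 mm


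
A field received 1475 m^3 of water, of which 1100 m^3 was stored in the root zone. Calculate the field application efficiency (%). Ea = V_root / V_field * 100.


Ea = V_root / V_field * 100 = 1100 / 1475 * 100 = 74.5763%

74.5763 %


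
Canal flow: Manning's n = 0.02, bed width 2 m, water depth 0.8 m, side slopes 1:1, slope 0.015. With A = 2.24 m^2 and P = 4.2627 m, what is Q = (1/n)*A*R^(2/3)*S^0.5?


R = A/P = 2.24/4.2627 = 0.525489
Q = (1/0.02) * 2.24 * 0.525489^(2/3) * 0.015^0.5

8.9325 m^3/s


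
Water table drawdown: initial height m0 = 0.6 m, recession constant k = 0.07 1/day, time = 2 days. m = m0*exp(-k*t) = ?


m = m0 * exp(-k*t)
m = 0.6 * exp(-0.07 * 2)
m = 0.6 * exp(-0.1400)

0.5216 m


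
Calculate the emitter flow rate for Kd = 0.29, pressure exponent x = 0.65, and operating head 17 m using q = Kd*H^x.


q = Kd * H^x = 0.29 * 17^0.65 = 0.29 * 6.306549

1.8289 L/h


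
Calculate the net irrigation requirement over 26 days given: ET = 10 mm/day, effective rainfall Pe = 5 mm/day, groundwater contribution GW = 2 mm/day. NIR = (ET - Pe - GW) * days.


Daily deficit = ET - Pe - GW = 10 - 5 - 2 = 3 mm/day
NIR = 3 * 26 = 78 mm

78.0000 mm


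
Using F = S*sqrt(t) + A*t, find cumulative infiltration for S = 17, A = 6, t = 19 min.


F = S*sqrt(t) + A*t
F = 17*sqrt(19) + 6*19
F = 17*4.358899 + 114

188.1013 mm


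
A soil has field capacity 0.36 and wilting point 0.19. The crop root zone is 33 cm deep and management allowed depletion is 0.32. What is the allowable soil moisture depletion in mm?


SMD = (FC - PWP) * d * MAD * 10
SMD = (0.36 - 0.19) * 33 * 0.32 * 10
SMD = 0.1700 * 33 * 0.32 * 10

17.9520 mm


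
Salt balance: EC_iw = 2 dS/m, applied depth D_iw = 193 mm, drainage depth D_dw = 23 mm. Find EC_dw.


EC_dw = EC_iw * D_iw / D_dw
EC_dw = 2 * 193 / 23
EC_dw = 386 / 23

16.7826 dS/m


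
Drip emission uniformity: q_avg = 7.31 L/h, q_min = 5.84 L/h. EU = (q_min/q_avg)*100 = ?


EU = (q_min/q_avg)*100 = (5.84/7.31)*100 = 79.8906%

79.8906 %


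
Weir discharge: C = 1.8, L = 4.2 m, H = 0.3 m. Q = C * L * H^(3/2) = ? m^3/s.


Q = C * L * H^(3/2) = 1.8 * 4.2 * 0.3^1.5 = 1.8 * 4.2 * 0.164317

1.2422 m^3/s


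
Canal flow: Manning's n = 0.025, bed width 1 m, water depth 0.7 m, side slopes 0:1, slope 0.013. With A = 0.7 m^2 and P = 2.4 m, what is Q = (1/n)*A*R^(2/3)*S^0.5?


R = A/P = 0.7/2.4 = 0.291667
Q = (1/0.025) * 0.7 * 0.291667^(2/3) * 0.013^0.5

1.4041 m^3/s


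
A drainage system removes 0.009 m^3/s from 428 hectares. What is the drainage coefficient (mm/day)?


DC = Q * 86400 / (A * 10000) * 1000
DC = 0.009 * 86400 / (428 * 10000) * 1000
DC = 777600.0000 / 4280000

0.1817 mm/day


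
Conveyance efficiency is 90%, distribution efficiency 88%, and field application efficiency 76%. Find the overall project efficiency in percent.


Ec = 0.9, Eb = 0.88, Ea = 0.76
E = 0.9 * 0.88 * 0.76 * 100 = 60.1920%

60.1920 %


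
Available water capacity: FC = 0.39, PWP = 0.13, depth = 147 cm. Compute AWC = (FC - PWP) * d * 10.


AWC = (FC - PWP) * d * 10
AWC = (0.39 - 0.13) * 147 * 10
AWC = 0.2600 * 147 * 10

382.2000 mm


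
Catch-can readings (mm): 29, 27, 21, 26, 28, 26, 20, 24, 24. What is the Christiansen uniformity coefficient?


mean = 25.000000 mm
MAD = 2.444444 mm
CU = (1 - 2.444444/25.000000)*100

90.2222 %


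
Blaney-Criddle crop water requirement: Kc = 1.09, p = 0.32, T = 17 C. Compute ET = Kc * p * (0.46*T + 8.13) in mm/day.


ET = Kc * p * (0.46*T + 8.13)
ET = 1.09 * 0.32 * (0.46*17 + 8.13)
ET = 1.09 * 0.32 * 15.9500

5.5634 mm/day


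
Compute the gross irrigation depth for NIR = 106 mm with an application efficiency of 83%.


Ea = 83% = 0.83
GID = NIR / Ea = 106 / 0.83 = 127.7108 mm

127.7108 mm


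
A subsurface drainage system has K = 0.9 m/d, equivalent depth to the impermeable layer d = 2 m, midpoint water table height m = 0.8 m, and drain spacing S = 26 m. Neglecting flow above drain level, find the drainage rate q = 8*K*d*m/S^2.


q = 8*K*d*m/S^2
q = 8*0.9*2*0.8/26^2
q = 11.5200 / 676

0.0170 m/d


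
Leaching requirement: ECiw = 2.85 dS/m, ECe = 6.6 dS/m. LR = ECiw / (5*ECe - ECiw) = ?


LR = ECiw / (5*ECe - ECiw)
LR = 2.85 / (5*6.6 - 2.85)
LR = 2.85 / 30.1500

0.0945


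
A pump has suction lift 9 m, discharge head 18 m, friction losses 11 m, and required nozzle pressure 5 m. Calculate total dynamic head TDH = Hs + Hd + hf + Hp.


TDH = Hs + Hd + hf + Hp = 9 + 18 + 11 + 5 = 43

43 m


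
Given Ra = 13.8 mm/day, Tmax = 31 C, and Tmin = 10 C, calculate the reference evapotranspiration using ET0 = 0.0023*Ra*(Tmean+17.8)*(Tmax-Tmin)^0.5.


Tmean = (Tmax + Tmin)/2 = (31 + 10)/2 = 20.5
ET0 = 0.0023 * 13.8 * (20.5 + 17.8) * sqrt(31 - 10)
ET0 = 0.0023 * 13.8 * 38.3 * 4.582576

5.5708 mm/day


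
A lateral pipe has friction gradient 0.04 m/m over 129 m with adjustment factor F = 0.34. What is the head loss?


hf = J * L * F = 0.04 * 129 * 0.34 = 1.7544 m

1.7544 m


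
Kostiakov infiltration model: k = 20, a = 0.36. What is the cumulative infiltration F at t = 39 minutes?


F = k * t^a = 20 * 39^0.36
F = 20 * 3.739239

74.7848 mm


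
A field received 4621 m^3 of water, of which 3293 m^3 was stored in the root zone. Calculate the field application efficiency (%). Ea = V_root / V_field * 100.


Ea = V_root / V_field * 100 = 3293 / 4621 * 100 = 71.2616%

71.2616 %


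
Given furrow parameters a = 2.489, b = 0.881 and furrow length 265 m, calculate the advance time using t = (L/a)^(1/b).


t = (L/a)^(1/b)
t = (265/2.489)^(1/0.881)
t = 106.468461^(1/0.881)

200.0071 min


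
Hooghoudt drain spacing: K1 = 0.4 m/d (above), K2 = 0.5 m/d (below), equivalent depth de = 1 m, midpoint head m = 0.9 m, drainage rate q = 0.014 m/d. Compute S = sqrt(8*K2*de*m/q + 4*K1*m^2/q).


S^2 = 8*K2*de*m/q + 4*K1*m^2/q
S^2 = 8*0.5*1*0.9/0.014 + 4*0.4*0.9^2/0.014
S = sqrt(349.7143)

18.7006 m


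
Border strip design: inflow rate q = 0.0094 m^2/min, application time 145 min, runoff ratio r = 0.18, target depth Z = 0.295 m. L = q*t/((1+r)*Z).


L = q*t/((1+r)*Z)
L = 0.0094*145/((1+0.18)*0.295)
L = 1.363/0.3481

3.9155 m


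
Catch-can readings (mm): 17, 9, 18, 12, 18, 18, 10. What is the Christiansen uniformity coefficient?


mean = 14.571429 mm
MAD = 3.632653 mm
CU = (1 - 3.632653/14.571429)*100

75.0700 %


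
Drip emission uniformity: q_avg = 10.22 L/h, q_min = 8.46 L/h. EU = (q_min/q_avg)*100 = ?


EU = (q_min/q_avg)*100 = (8.46/10.22)*100 = 82.7789%

82.7789 %


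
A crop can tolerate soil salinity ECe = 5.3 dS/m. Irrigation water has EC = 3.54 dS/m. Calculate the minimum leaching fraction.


LR = ECiw / (5*ECe - ECiw)
LR = 3.54 / (5*5.3 - 3.54)
LR = 3.54 / 22.9600

0.1542


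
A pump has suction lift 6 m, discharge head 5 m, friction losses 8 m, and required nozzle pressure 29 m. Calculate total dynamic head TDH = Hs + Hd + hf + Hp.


TDH = Hs + Hd + hf + Hp = 6 + 5 + 8 + 29 = 48

48 m


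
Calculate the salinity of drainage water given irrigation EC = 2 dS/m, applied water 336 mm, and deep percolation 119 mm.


EC_dw = EC_iw * D_iw / D_dw
EC_dw = 2 * 336 / 119
EC_dw = 672 / 119

5.6471 dS/m


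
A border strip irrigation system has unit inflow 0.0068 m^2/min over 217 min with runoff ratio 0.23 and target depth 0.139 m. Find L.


L = q*t/((1+r)*Z)
L = 0.0068*217/((1+0.23)*0.139)
L = 1.4756/0.17097

8.6308 m


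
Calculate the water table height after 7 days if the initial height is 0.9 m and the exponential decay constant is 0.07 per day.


m = m0 * exp(-k*t)
m = 0.9 * exp(-0.07 * 7)
m = 0.9 * exp(-0.4900)

0.5514 m


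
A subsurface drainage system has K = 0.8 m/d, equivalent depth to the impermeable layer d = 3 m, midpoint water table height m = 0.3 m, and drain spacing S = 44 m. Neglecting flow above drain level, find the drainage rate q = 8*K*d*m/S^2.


q = 8*K*d*m/S^2
q = 8*0.8*3*0.3/44^2
q = 5.7600 / 1936

0.0030 m/d


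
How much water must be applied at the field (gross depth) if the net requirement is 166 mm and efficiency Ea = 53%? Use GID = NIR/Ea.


Ea = 53% = 0.53
GID = NIR / Ea = 166 / 0.53 = 313.2075 mm

313.2075 mm


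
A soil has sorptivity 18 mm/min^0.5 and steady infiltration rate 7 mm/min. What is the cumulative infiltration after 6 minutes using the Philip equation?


F = S*sqrt(t) + A*t
F = 18*sqrt(6) + 7*6
F = 18*2.449490 + 42

86.0908 mm


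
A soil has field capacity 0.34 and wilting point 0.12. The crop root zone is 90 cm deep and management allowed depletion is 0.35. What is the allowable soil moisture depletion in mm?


SMD = (FC - PWP) * d * MAD * 10
SMD = (0.34 - 0.12) * 90 * 0.35 * 10
SMD = 0.2200 * 90 * 0.35 * 10

69.3000 mm


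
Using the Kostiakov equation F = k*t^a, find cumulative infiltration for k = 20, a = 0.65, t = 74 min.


F = k * t^a = 20 * 74^0.65
F = 20 * 16.405921

328.1184 mm


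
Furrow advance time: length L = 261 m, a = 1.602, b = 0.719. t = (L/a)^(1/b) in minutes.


t = (L/a)^(1/b)
t = (261/1.602)^(1/0.719)
t = 162.921348^(1/0.719)

1192.5169 min


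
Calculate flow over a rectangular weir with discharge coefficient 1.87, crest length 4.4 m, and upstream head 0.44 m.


Q = C * L * H^(3/2) = 1.87 * 4.4 * 0.44^1.5 = 1.87 * 4.4 * 0.291863

2.4014 m^3/s


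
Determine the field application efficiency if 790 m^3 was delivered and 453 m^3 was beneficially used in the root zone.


Ea = V_root / V_field * 100 = 453 / 790 * 100 = 57.3418%

57.3418 %


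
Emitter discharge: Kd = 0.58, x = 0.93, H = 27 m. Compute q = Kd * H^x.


q = Kd * H^x = 0.58 * 27^0.93 = 0.58 * 21.437212

12.4336 L/h


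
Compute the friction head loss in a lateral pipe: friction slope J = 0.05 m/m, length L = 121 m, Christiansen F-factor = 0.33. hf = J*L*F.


hf = J * L * F = 0.05 * 121 * 0.33 = 1.9965 m

1.9965 m


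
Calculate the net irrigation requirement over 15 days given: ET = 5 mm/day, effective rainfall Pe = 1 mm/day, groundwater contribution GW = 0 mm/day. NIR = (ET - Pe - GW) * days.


Daily deficit = ET - Pe - GW = 5 - 1 - 0 = 4 mm/day
NIR = 4 * 15 = 60 mm

60.0000 mm


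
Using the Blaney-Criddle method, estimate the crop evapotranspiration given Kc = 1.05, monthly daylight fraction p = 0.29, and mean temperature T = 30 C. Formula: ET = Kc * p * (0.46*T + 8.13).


ET = Kc * p * (0.46*T + 8.13)
ET = 1.05 * 0.29 * (0.46*30 + 8.13)
ET = 1.05 * 0.29 * 21.9300

6.6777 mm/day


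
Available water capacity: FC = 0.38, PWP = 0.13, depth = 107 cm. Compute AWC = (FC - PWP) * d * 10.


AWC = (FC - PWP) * d * 10
AWC = (0.38 - 0.13) * 107 * 10
AWC = 0.2500 * 107 * 10

267.5000 mm


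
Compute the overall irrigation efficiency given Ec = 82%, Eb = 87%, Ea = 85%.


Ec = 0.82, Eb = 0.87, Ea = 0.85
E = 0.82 * 0.87 * 0.85 * 100 = 60.6390%

60.6390 %


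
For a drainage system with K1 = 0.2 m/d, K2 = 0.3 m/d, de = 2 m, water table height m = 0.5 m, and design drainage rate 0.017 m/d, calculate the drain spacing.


S^2 = 8*K2*de*m/q + 4*K1*m^2/q
S^2 = 8*0.3*2*0.5/0.017 + 4*0.2*0.5^2/0.017
S = sqrt(152.9412)

12.3669 m


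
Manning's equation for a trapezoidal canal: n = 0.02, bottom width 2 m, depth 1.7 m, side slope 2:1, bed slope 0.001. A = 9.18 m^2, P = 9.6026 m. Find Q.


R = A/P = 9.18/9.6026 = 0.955991
Q = (1/0.02) * 9.18 * 0.955991^(2/3) * 0.001^0.5

14.0858 m^3/s


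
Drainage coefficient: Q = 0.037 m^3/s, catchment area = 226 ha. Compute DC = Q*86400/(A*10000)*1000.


DC = Q * 86400 / (A * 10000) * 1000
DC = 0.037 * 86400 / (226 * 10000) * 1000
DC = 3196800.0000 / 2260000

1.4145 mm/day


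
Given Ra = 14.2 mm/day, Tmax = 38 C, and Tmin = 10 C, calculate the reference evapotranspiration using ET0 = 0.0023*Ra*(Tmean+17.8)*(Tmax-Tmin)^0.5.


Tmean = (Tmax + Tmin)/2 = (38 + 10)/2 = 24.0
ET0 = 0.0023 * 14.2 * (24.0 + 17.8) * sqrt(38 - 10)
ET0 = 0.0023 * 14.2 * 41.8 * 5.291503

7.2239 mm/day


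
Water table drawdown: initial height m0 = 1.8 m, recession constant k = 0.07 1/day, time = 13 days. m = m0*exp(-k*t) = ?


m = m0 * exp(-k*t)
m = 1.8 * exp(-0.07 * 13)
m = 1.8 * exp(-0.9100)

0.7245 m


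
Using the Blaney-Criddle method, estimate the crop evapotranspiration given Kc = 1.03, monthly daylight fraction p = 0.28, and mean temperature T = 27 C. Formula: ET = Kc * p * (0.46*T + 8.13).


ET = Kc * p * (0.46*T + 8.13)
ET = 1.03 * 0.28 * (0.46*27 + 8.13)
ET = 1.03 * 0.28 * 20.5500

5.9266 mm/day


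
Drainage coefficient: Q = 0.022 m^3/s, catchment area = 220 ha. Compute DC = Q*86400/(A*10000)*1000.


DC = Q * 86400 / (A * 10000) * 1000
DC = 0.022 * 86400 / (220 * 10000) * 1000
DC = 1900800.0000 / 2200000

0.8640 mm/day


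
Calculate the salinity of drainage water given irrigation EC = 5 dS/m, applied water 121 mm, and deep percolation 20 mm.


EC_dw = EC_iw * D_iw / D_dw
EC_dw = 5 * 121 / 20
EC_dw = 605 / 20

30.2500 dS/m


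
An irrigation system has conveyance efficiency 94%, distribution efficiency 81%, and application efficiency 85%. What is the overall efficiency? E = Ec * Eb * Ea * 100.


Ec = 0.94, Eb = 0.81, Ea = 0.85
E = 0.94 * 0.81 * 0.85 * 100 = 64.7190%

64.7190 %


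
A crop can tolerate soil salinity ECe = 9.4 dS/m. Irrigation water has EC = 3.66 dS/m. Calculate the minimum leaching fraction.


LR = ECiw / (5*ECe - ECiw)
LR = 3.66 / (5*9.4 - 3.66)
LR = 3.66 / 43.3400

0.0844


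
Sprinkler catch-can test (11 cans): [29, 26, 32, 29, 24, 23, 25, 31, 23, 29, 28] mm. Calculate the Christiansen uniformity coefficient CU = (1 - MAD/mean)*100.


mean = 27.181818 mm
MAD = 2.710744 mm
CU = (1 - 2.710744/27.181818)*100

90.0274 %


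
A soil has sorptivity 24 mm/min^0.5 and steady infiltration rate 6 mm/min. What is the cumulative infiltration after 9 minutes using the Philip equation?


F = S*sqrt(t) + A*t
F = 24*sqrt(9) + 6*9
F = 24*3.000000 + 54

126.0000 mm


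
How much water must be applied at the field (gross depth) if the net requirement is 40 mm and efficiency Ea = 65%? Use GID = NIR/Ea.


Ea = 65% = 0.65
GID = NIR / Ea = 40 / 0.65 = 61.5385 mm

61.5385 mm


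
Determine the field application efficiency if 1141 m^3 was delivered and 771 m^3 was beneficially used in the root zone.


Ea = V_root / V_field * 100 = 771 / 1141 * 100 = 67.5723%

67.5723 %


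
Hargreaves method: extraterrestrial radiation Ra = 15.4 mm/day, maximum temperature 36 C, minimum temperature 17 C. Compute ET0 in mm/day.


Tmean = (Tmax + Tmin)/2 = (36 + 17)/2 = 26.5
ET0 = 0.0023 * 15.4 * (26.5 + 17.8) * sqrt(36 - 17)
ET0 = 0.0023 * 15.4 * 44.3 * 4.358899

6.8396 mm/day


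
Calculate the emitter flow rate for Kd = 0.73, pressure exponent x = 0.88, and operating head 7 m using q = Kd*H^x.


q = Kd * H^x = 0.73 * 7^0.88 = 0.73 * 5.542252

4.0458 L/h


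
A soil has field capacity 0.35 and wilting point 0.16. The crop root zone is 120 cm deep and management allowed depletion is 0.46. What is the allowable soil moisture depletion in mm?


SMD = (FC - PWP) * d * MAD * 10
SMD = (0.35 - 0.16) * 120 * 0.46 * 10
SMD = 0.1900 * 120 * 0.46 * 10

104.8800 mm


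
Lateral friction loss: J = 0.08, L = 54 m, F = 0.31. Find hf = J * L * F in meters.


hf = J * L * F = 0.08 * 54 * 0.31 = 1.3392 m

1.3392 m


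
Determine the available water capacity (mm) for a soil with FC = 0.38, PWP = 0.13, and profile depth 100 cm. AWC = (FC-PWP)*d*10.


AWC = (FC - PWP) * d * 10
AWC = (0.38 - 0.13) * 100 * 10
AWC = 0.2500 * 100 * 10

250.0000 mm


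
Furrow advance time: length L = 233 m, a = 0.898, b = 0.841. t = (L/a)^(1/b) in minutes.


t = (L/a)^(1/b)
t = (233/0.898)^(1/0.841)
t = 259.465479^(1/0.841)

742.1420 min


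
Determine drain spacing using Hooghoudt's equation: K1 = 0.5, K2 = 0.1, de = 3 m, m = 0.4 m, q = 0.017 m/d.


S^2 = 8*K2*de*m/q + 4*K1*m^2/q
S^2 = 8*0.1*3*0.4/0.017 + 4*0.5*0.4^2/0.017
S = sqrt(75.2941)

8.6772 m


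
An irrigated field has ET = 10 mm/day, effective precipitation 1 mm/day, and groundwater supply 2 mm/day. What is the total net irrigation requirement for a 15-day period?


Daily deficit = ET - Pe - GW = 10 - 1 - 2 = 7 mm/day
NIR = 7 * 15 = 105 mm

105.0000 mm


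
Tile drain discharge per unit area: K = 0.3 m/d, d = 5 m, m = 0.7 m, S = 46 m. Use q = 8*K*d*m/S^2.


q = 8*K*d*m/S^2
q = 8*0.3*5*0.7/46^2
q = 8.4000 / 2116

0.0040 m/d


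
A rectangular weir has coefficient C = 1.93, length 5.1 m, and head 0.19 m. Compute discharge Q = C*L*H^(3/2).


Q = C * L * H^(3/2) = 1.93 * 5.1 * 0.19^1.5 = 1.93 * 5.1 * 0.082819

0.8152 m^3/s


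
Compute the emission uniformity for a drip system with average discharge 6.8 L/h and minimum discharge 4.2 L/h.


EU = (q_min/q_avg)*100 = (4.2/6.8)*100 = 61.7647%

61.7647 %


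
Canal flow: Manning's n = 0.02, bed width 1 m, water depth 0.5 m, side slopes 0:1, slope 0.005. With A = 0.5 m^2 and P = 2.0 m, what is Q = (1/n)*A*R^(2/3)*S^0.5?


R = A/P = 0.5/2.0 = 0.250000
Q = (1/0.02) * 0.5 * 0.250000^(2/3) * 0.005^0.5

0.7015 m^3/s


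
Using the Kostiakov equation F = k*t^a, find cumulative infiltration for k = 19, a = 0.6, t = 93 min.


F = k * t^a = 19 * 93^0.6
F = 19 * 15.173640

288.2992 mm


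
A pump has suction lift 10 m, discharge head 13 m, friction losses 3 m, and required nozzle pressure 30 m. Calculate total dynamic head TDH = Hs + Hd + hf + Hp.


TDH = Hs + Hd + hf + Hp = 10 + 13 + 3 + 30 = 56

56 m


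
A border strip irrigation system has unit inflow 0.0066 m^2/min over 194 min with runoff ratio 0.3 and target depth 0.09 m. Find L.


L = q*t/((1+r)*Z)
L = 0.0066*194/((1+0.3)*0.09)
L = 1.2804/0.117

10.9436 m


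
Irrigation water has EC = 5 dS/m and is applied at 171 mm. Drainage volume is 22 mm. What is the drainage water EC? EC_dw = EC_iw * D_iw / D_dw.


EC_dw = EC_iw * D_iw / D_dw
EC_dw = 5 * 171 / 22
EC_dw = 855 / 22

38.8636 dS/m


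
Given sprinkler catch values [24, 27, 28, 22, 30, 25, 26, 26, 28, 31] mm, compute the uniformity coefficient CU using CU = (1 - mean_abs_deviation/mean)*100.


mean = 26.700000 mm
MAD = 2.100000 mm
CU = (1 - 2.100000/26.700000)*100

92.1348 %


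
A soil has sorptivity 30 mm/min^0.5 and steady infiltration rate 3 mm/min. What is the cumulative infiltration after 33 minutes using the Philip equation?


F = S*sqrt(t) + A*t
F = 30*sqrt(33) + 3*33
F = 30*5.744563 + 99

271.3369 mm


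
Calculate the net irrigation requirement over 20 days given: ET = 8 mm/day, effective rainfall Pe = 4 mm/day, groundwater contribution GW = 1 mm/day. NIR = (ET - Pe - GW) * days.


Daily deficit = ET - Pe - GW = 8 - 4 - 1 = 3 mm/day
NIR = 3 * 20 = 60 mm

60.0000 mm
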